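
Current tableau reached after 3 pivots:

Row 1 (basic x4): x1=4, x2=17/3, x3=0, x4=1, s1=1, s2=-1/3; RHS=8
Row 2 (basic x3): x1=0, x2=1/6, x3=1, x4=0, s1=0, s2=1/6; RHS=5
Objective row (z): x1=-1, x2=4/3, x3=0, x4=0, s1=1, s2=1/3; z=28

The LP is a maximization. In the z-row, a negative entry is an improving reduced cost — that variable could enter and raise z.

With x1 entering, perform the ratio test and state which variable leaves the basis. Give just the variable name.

x4

Ratios: row 1 (x4): 8/4 = 2; row 2 (x3): entry 0 ≤ 0, skip.
Minimum ratio 2 is in the x4 row, so x4 leaves.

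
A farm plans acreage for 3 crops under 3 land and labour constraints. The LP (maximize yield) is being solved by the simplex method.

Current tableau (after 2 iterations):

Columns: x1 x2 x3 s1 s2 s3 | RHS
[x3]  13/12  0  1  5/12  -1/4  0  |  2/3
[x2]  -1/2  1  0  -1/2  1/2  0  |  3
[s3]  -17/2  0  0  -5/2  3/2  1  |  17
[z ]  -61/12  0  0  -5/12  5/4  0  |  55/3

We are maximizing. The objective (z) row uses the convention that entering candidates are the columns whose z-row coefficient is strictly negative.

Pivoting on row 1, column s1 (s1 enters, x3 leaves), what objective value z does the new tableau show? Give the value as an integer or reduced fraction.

Minimum ratio for s1: (2/3)/(5/12) = 8/5.
z changes by −(z-row coeff of s1)·ratio = −(-5/12)·(8/5) = 2/3.
New z = 55/3 + (2/3) = 19.

19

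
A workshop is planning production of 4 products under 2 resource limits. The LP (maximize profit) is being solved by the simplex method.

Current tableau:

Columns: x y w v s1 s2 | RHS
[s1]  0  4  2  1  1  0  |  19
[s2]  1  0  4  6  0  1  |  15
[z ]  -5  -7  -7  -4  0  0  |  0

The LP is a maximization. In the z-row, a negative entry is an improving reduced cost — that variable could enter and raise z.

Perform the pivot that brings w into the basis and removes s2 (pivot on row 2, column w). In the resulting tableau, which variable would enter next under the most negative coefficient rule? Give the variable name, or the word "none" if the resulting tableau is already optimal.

y

Pivot element 4. New z-row = old z-row − (-7)·(row 2/4).
Updated z-row coefficients: x: -13/4, y: -7, w: 0, v: 13/2, s1: 0, s2: 7/4.
The most negative is -7 in column y, so y would enter next.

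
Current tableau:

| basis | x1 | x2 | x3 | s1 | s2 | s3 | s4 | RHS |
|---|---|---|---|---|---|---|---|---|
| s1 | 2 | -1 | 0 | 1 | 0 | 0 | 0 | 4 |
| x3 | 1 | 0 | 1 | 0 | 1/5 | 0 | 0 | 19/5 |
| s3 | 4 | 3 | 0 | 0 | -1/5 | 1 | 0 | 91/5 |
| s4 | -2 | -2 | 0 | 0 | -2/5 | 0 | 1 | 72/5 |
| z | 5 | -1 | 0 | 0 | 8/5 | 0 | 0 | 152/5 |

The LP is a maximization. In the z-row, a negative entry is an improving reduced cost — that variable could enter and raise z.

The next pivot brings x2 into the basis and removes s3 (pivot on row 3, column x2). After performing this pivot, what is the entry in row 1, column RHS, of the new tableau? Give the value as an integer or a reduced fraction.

Pivot element is row 3, column x2: 3.
Normalize row 3: new (row 3, RHS) = (91/5)/3 = 91/15.
row 1 ← row 1 − (-1)·(new row 3): 4 − (-1)·(91/15) = 151/15.

151/15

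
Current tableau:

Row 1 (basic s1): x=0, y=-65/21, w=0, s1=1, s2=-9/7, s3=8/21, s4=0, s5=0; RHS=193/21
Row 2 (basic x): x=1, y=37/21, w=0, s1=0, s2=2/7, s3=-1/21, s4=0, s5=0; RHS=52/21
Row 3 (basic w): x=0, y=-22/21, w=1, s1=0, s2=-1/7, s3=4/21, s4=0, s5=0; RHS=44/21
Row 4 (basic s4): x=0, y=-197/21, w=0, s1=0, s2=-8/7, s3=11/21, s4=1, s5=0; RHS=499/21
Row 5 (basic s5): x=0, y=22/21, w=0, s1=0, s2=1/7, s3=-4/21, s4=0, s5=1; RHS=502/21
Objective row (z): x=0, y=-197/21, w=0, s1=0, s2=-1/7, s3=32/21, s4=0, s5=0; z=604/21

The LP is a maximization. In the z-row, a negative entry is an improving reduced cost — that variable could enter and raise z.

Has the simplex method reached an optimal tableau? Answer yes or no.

no

Column y has objective-row coefficient -197/21, which is negative; an improving pivot exists, so not yet optimal.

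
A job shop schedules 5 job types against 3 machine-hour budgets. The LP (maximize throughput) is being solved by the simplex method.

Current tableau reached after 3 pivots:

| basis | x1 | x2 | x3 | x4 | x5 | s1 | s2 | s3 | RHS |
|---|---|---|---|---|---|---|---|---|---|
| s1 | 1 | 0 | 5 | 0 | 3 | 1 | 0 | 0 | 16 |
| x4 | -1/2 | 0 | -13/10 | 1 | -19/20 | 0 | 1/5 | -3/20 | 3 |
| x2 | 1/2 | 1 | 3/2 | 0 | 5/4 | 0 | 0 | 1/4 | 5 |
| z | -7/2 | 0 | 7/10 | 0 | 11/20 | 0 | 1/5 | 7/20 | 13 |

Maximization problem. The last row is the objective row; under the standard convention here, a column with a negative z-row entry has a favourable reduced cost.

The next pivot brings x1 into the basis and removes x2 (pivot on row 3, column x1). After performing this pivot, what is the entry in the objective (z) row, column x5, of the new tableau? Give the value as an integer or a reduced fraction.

93/10

Pivot element is row 3, column x1: 1/2.
Normalize row 3: new (row 3, x5) = (5/4)/(1/2) = 5/2.
z-row ← z-row − (-7/2)·(new row 3): 11/20 − (-7/2)·(5/2) = 93/10.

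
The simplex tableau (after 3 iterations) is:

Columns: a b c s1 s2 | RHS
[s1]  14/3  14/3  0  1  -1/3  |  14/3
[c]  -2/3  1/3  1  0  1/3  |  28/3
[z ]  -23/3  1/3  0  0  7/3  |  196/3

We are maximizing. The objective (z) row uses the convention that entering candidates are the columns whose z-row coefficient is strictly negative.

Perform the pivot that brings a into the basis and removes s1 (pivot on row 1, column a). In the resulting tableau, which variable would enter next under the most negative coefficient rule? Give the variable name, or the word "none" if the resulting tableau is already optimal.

none

Pivot element 14/3. New z-row = old z-row − (-23/3)·(row 1/(14/3)).
Updated z-row coefficients: a: 0, b: 8, c: 0, s1: 23/14, s2: 25/14.
No coefficient is strictly negative; the tableau after this pivot is optimal.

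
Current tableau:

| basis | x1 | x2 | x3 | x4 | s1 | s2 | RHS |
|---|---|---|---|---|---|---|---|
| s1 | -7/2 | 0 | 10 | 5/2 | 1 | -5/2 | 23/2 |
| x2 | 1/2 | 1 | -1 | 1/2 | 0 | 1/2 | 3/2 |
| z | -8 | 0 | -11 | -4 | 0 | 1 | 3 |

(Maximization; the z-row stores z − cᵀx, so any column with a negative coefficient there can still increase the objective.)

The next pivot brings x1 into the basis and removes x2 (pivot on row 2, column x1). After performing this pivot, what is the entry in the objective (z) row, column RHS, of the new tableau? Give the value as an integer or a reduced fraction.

27

Pivot element is row 2, column x1: 1/2.
Normalize row 2: new (row 2, RHS) = (3/2)/(1/2) = 3.
z-row ← z-row − (-8)·(new row 2): 3 − (-8)·3 = 27.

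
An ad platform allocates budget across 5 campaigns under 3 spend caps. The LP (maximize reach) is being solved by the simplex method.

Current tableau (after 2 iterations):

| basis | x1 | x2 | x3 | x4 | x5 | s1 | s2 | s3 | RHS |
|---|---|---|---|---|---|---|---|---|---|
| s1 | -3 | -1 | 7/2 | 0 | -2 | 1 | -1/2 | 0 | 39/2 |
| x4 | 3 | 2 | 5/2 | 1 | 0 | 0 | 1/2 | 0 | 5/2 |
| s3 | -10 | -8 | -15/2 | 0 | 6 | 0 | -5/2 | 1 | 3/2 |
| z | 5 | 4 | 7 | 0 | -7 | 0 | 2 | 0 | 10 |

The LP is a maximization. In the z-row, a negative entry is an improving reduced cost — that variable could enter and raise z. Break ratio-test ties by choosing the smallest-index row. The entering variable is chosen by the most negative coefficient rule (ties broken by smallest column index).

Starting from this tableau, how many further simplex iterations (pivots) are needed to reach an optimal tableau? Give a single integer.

3

pivot: x5 in, s3 out → z = 47/4
pivot: x1 in, x4 out → z = 623/36
pivot: x2 in, x1 out → z = 221/12
No improving column remains; optimal.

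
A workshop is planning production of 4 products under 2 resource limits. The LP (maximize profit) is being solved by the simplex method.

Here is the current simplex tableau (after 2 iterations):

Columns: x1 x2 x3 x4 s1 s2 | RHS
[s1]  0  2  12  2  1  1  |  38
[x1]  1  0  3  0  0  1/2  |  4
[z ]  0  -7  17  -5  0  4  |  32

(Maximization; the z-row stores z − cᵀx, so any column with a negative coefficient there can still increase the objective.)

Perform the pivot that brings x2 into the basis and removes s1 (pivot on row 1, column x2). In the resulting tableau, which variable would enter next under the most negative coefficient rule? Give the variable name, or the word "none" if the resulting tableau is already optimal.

Pivot element 2. New z-row = old z-row − (-7)·(row 1/2).
Updated z-row coefficients: x1: 0, x2: 0, x3: 59, x4: 2, s1: 7/2, s2: 15/2.
No coefficient is strictly negative; the tableau after this pivot is optimal.

none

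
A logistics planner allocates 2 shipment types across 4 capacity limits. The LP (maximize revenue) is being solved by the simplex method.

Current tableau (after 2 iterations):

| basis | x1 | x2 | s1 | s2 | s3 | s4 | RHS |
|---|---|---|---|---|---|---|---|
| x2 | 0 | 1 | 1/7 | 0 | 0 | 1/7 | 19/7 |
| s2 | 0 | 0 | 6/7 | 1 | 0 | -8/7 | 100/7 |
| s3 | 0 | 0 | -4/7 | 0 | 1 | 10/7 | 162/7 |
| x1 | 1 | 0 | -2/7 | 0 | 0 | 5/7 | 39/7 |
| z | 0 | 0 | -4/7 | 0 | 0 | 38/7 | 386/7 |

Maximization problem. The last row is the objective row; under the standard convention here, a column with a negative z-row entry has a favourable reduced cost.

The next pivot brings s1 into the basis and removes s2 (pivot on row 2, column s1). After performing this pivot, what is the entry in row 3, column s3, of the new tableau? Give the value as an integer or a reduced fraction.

1

Pivot element is row 2, column s1: 6/7.
Normalize row 2: new (row 2, s3) = 0/(6/7) = 0.
row 3 ← row 3 − (-4/7)·(new row 2): 1 − (-4/7)·0 = 1.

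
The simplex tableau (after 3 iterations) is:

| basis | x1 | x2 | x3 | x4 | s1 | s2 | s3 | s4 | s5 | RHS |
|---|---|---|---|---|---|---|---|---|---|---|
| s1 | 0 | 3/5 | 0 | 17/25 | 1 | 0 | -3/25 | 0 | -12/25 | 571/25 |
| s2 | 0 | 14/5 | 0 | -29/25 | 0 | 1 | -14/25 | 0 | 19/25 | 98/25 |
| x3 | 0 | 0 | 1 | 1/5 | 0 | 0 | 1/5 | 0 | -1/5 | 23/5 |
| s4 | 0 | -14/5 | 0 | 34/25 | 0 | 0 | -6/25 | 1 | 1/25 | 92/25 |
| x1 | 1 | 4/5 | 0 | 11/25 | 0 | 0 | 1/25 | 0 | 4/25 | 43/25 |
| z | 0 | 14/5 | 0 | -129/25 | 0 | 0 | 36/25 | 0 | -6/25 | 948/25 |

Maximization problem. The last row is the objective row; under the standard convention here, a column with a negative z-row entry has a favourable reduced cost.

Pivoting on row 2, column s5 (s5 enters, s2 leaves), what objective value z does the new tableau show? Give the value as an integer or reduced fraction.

744/19

Minimum ratio for s5: (98/25)/(19/25) = 98/19.
z changes by −(z-row coeff of s5)·ratio = −(-6/25)·(98/19) = 588/475.
New z = 948/25 + (588/475) = 744/19.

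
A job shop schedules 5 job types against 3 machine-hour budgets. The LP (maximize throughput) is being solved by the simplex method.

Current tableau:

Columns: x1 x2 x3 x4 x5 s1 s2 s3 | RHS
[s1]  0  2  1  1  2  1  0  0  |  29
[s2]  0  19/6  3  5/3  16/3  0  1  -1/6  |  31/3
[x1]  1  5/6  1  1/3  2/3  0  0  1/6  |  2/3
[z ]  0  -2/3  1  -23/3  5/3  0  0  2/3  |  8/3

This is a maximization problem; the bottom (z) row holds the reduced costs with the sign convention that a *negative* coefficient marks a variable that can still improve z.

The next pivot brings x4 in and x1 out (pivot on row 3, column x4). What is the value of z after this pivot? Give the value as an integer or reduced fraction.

18

Minimum ratio for x4: (2/3)/(1/3) = 2.
z changes by −(z-row coeff of x4)·ratio = −(-23/3)·2 = 46/3.
New z = 8/3 + (46/3) = 18.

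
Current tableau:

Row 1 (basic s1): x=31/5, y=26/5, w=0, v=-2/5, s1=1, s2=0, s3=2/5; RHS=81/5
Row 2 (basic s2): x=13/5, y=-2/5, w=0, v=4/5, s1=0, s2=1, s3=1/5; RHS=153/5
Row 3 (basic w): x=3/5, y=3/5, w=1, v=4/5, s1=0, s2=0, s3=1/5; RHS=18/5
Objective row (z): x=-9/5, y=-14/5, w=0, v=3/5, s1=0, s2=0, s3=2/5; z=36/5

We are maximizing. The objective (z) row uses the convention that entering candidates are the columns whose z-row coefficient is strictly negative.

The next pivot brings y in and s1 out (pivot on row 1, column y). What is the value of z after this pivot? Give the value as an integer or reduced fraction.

Minimum ratio for y: (81/5)/(26/5) = 81/26.
z changes by −(z-row coeff of y)·ratio = −(-14/5)·(81/26) = 567/65.
New z = 36/5 + (567/65) = 207/13.

207/13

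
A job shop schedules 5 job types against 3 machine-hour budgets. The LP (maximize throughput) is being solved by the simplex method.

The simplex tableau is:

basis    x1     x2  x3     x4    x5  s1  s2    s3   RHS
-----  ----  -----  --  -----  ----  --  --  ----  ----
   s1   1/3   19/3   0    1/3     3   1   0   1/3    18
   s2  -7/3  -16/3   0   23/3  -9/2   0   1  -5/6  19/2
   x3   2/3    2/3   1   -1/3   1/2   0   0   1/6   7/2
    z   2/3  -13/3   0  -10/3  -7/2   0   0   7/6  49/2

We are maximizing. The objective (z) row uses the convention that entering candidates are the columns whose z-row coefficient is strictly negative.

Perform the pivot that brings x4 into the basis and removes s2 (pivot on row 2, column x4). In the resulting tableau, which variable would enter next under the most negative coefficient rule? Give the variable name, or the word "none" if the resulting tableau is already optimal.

x2

Pivot element 23/3. New z-row = old z-row − (-10/3)·(row 2/(23/3)).
Updated z-row coefficients: x1: -8/23, x2: -153/23, x3: 0, x4: 0, x5: -251/46, s1: 0, s2: 10/23, s3: 37/46.
The most negative is -153/23 in column x2, so x2 would enter next.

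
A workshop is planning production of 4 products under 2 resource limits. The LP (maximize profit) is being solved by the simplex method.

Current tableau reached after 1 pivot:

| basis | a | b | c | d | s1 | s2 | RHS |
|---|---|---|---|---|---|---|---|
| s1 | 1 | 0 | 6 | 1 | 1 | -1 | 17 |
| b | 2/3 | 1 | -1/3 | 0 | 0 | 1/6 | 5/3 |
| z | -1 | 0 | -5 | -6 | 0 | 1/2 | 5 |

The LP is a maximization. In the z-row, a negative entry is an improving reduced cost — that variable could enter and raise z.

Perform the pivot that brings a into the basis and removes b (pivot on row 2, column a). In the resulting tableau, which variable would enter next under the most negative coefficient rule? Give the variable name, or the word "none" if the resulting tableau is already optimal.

d

Pivot element 2/3. New z-row = old z-row − (-1)·(row 2/(2/3)).
Updated z-row coefficients: a: 0, b: 3/2, c: -11/2, d: -6, s1: 0, s2: 3/4.
The most negative is -6 in column d, so d would enter next.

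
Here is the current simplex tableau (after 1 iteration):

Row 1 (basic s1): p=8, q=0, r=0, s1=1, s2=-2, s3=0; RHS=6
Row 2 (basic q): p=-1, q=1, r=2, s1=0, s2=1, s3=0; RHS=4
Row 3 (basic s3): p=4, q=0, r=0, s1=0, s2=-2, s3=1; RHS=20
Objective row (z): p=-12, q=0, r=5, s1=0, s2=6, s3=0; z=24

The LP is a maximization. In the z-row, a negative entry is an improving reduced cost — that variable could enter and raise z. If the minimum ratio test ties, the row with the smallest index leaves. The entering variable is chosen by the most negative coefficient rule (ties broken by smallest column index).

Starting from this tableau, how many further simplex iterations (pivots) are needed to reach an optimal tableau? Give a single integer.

pivot: p in, s1 out → z = 33
No improving column remains; optimal.

1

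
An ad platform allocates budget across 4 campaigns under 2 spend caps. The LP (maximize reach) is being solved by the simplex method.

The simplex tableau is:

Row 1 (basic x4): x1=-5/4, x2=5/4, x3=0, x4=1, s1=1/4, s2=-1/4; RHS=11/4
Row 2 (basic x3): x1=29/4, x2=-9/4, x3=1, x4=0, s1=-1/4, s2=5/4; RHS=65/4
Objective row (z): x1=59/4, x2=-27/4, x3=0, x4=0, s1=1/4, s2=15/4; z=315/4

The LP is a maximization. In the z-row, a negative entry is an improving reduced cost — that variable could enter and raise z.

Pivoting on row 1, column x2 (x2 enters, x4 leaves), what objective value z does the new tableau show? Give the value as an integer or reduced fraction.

Minimum ratio for x2: (11/4)/(5/4) = 11/5.
z changes by −(z-row coeff of x2)·ratio = −(-27/4)·(11/5) = 297/20.
New z = 315/4 + (297/20) = 468/5.

468/5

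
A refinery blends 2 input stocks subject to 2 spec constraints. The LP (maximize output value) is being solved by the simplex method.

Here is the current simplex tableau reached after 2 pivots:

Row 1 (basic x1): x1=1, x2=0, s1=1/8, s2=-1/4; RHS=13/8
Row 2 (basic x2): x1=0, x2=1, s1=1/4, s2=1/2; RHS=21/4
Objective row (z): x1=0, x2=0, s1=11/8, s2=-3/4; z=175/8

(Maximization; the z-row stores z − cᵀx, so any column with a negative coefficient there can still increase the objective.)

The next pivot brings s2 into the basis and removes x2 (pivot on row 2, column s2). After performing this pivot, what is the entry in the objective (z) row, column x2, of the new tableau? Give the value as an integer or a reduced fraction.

3/2

Pivot element is row 2, column s2: 1/2.
Normalize row 2: new (row 2, x2) = 1/(1/2) = 2.
z-row ← z-row − (-3/4)·(new row 2): 0 − (-3/4)·2 = 3/2.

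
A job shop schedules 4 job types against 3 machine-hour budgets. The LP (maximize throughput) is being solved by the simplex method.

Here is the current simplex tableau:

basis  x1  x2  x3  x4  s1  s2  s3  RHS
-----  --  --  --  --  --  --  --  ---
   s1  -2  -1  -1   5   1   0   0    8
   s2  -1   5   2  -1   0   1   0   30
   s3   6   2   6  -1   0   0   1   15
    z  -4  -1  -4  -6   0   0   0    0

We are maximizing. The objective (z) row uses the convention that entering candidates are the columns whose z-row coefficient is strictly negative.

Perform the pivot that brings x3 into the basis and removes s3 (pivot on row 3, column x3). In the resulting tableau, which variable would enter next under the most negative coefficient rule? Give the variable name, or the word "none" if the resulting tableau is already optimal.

Pivot element 6. New z-row = old z-row − (-4)·(row 3/6).
Updated z-row coefficients: x1: 0, x2: 1/3, x3: 0, x4: -20/3, s1: 0, s2: 0, s3: 2/3.
The most negative is -20/3 in column x4, so x4 would enter next.

x4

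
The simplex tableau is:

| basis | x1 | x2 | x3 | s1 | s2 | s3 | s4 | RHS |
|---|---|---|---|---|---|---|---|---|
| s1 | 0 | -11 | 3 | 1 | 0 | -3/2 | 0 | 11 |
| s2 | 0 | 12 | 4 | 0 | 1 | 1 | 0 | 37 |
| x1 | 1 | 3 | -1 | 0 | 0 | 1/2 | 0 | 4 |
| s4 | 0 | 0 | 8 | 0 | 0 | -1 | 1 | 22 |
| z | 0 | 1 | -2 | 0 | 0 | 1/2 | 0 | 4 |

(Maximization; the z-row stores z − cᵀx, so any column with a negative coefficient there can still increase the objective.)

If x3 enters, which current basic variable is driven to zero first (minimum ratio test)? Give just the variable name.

s4

Ratios: row 1 (s1): 11/3 = 11/3; row 2 (s2): 37/4 = 37/4; row 3 (x1): entry -1 ≤ 0, skip; row 4 (s4): 22/8 = 11/4.
Minimum ratio 11/4 is in the s4 row, so s4 leaves.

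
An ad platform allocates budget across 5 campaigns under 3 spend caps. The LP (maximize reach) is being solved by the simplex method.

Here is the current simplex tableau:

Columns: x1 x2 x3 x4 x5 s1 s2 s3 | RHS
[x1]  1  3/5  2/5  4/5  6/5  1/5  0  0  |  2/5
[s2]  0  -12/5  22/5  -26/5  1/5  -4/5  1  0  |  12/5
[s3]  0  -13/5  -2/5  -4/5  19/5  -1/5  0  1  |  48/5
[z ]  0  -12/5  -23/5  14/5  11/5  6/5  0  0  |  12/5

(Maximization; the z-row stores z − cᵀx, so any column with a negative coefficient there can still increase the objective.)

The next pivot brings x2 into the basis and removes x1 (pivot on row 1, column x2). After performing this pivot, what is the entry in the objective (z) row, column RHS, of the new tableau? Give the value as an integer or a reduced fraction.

Pivot element is row 1, column x2: 3/5.
Normalize row 1: new (row 1, RHS) = (2/5)/(3/5) = 2/3.
z-row ← z-row − (-12/5)·(new row 1): 12/5 − (-12/5)·(2/3) = 4.

4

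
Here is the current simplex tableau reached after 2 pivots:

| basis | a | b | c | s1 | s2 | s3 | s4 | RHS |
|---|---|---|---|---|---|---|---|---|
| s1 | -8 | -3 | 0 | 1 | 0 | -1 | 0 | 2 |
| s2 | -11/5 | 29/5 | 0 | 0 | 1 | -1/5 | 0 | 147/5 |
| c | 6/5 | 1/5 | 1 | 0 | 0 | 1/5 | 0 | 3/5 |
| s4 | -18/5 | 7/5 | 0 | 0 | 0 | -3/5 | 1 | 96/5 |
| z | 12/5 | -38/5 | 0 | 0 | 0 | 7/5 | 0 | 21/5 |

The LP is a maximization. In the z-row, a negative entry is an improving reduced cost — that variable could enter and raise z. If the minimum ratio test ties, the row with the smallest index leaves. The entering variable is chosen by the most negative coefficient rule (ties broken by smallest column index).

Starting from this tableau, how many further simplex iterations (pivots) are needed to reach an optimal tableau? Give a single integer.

1

pivot: b in, c out → z = 27
No improving column remains; optimal.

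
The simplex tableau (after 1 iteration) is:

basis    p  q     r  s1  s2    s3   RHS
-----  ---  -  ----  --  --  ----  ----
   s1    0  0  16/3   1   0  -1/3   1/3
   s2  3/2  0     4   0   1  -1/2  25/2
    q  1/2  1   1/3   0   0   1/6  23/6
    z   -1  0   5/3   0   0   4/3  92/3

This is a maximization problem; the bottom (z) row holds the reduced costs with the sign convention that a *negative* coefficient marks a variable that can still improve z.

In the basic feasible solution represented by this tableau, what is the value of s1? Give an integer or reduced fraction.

s1 is basic (row 1); its value is the RHS of that row: 1/3.

1/3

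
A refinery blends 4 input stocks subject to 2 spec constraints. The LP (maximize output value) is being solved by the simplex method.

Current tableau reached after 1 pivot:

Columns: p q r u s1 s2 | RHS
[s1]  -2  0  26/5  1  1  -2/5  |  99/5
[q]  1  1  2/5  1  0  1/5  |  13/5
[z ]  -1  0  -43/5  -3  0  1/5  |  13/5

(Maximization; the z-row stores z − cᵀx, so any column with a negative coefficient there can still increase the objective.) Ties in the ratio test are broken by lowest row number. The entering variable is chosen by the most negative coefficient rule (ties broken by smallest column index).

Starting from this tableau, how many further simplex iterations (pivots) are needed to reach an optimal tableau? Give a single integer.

2

pivot: r in, s1 out → z = 919/26
pivot: p in, q out → z = 1181/30
No improving column remains; optimal.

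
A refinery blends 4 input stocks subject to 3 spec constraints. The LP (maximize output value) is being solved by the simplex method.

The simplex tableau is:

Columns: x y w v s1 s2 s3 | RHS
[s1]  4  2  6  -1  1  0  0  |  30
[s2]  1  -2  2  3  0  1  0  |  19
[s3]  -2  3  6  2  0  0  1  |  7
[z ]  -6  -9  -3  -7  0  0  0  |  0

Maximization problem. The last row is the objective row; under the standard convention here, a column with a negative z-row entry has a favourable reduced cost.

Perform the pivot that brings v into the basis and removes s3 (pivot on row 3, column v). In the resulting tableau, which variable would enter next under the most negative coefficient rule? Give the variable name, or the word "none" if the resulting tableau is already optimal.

Pivot element 2. New z-row = old z-row − (-7)·(row 3/2).
Updated z-row coefficients: x: -13, y: 3/2, w: 18, v: 0, s1: 0, s2: 0, s3: 7/2.
The most negative is -13 in column x, so x would enter next.

x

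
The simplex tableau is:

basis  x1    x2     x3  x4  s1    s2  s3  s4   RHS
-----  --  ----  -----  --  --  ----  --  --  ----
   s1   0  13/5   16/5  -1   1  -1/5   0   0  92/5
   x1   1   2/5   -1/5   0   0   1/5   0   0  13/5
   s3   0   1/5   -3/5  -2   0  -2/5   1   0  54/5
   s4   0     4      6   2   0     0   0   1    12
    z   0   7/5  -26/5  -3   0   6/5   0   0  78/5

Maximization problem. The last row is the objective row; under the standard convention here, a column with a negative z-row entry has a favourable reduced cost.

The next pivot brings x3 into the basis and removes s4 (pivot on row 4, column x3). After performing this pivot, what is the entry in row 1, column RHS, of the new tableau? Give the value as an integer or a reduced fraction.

12

Pivot element is row 4, column x3: 6.
Normalize row 4: new (row 4, RHS) = 12/6 = 2.
row 1 ← row 1 − (16/5)·(new row 4): 92/5 − (16/5)·2 = 12.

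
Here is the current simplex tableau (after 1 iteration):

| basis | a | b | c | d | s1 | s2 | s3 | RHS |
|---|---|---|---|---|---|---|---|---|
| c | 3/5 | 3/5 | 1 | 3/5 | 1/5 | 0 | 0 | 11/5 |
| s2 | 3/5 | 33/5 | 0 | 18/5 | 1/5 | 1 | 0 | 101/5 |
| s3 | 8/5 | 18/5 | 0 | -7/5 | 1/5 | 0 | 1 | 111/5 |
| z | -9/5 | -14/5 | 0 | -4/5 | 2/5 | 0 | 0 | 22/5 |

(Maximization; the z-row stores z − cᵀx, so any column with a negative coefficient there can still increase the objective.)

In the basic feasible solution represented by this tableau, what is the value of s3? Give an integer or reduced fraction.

111/5

s3 is basic (row 3); its value is the RHS of that row: 111/5.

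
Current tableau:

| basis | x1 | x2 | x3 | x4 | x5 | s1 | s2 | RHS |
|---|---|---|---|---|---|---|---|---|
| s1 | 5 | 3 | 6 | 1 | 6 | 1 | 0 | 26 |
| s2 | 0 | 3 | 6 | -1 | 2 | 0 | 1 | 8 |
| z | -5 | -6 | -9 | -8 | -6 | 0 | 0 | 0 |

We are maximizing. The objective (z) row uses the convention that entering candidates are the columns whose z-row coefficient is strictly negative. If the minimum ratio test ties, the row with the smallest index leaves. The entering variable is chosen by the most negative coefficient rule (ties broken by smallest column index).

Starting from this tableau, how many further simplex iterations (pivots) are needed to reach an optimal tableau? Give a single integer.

pivot: x3 in, s2 out → z = 12
pivot: x4 in, s1 out → z = 195/2
pivot: s2 in, x3 out → z = 208
No improving column remains; optimal.

3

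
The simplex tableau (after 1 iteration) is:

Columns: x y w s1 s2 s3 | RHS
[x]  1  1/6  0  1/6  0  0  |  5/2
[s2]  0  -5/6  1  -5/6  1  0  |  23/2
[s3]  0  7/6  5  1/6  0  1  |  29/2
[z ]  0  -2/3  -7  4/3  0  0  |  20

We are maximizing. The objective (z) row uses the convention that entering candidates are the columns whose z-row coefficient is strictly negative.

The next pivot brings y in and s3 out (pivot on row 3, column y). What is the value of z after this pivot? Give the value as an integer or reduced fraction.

Minimum ratio for y: (29/2)/(7/6) = 87/7.
z changes by −(z-row coeff of y)·ratio = −(-2/3)·(87/7) = 58/7.
New z = 20 + (58/7) = 198/7.

198/7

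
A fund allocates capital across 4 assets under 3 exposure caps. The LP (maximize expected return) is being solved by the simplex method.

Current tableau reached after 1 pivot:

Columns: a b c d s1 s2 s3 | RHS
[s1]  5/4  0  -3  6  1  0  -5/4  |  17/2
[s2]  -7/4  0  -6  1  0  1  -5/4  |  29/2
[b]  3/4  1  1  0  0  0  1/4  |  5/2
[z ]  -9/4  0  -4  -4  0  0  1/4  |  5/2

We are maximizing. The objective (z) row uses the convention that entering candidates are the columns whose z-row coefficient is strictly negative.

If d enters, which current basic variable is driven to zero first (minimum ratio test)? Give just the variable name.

s1

Ratios: row 1 (s1): (17/2)/6 = 17/12; row 2 (s2): (29/2)/1 = 29/2; row 3 (b): entry 0 ≤ 0, skip.
Minimum ratio 17/12 is in the s1 row, so s1 leaves.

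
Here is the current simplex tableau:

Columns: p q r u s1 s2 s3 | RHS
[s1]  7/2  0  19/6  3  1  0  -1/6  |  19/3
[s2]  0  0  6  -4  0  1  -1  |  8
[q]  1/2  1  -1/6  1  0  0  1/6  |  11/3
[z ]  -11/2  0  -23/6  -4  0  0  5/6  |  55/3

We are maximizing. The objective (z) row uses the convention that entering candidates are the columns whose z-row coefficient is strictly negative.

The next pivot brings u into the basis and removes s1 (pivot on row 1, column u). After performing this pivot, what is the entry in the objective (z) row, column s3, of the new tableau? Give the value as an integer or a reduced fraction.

11/18

Pivot element is row 1, column u: 3.
Normalize row 1: new (row 1, s3) = (-1/6)/3 = -1/18.
z-row ← z-row − (-4)·(new row 1): 5/6 − (-4)·(-1/18) = 11/18.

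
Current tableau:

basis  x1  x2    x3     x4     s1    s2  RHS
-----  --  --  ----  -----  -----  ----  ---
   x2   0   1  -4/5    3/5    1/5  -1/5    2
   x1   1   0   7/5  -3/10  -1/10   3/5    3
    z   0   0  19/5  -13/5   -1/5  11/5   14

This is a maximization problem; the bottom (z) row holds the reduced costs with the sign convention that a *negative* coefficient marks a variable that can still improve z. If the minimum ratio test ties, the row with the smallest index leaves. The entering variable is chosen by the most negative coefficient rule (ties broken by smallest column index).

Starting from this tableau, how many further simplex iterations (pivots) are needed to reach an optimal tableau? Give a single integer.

pivot: x4 in, x2 out → z = 68/3
No improving column remains; optimal.

1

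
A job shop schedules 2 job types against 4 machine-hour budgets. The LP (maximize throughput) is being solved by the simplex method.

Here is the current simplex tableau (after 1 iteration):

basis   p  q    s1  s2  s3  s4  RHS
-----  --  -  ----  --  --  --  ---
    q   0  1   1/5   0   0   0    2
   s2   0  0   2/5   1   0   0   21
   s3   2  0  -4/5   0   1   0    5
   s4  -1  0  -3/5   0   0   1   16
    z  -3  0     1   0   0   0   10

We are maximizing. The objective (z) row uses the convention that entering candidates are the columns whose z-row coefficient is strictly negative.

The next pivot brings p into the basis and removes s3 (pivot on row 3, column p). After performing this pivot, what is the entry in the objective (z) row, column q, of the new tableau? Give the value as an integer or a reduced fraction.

0

Pivot element is row 3, column p: 2.
Normalize row 3: new (row 3, q) = 0/2 = 0.
z-row ← z-row − (-3)·(new row 3): 0 − (-3)·0 = 0.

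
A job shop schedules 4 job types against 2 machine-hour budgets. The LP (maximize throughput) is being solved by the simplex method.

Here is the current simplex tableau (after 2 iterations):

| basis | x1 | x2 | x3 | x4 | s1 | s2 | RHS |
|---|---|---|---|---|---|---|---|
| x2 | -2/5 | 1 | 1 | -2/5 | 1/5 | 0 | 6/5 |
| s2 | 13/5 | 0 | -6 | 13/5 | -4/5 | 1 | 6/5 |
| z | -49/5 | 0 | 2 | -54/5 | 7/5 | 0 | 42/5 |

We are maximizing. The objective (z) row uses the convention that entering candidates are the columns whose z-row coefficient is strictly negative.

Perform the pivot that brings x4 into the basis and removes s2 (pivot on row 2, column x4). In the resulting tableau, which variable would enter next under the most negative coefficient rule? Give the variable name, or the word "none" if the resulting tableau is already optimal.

Pivot element 13/5. New z-row = old z-row − (-54/5)·(row 2/(13/5)).
Updated z-row coefficients: x1: 1, x2: 0, x3: -298/13, x4: 0, s1: -25/13, s2: 54/13.
The most negative is -298/13 in column x3, so x3 would enter next.

x3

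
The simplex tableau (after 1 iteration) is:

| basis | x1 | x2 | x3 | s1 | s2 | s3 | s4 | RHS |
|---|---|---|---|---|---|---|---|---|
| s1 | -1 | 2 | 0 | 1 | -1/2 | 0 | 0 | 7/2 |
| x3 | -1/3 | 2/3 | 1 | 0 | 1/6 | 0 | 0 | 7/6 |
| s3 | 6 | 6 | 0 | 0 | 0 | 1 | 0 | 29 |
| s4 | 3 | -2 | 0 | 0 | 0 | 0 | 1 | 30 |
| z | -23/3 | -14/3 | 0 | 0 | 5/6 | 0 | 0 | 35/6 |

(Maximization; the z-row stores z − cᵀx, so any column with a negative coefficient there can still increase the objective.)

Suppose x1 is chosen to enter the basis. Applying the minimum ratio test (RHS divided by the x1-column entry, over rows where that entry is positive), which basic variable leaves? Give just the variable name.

s3

Ratios: row 1 (s1): entry -1 ≤ 0, skip; row 2 (x3): entry -1/3 ≤ 0, skip; row 3 (s3): 29/6 = 29/6; row 4 (s4): 30/3 = 10.
Minimum ratio 29/6 is in the s3 row, so s3 leaves.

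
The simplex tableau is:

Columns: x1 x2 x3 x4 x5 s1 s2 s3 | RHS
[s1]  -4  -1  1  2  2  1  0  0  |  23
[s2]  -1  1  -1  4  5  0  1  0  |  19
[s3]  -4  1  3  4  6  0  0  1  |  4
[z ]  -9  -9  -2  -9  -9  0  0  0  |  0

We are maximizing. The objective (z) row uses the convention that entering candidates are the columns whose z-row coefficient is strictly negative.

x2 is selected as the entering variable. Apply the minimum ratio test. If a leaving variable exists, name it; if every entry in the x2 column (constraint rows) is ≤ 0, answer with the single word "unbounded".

Ratios: row 1 (s1): entry -1 ≤ 0, skip; row 2 (s2): 19/1 = 19; row 3 (s3): 4/1 = 4.
Minimum ratio is in the s3 row, so s3 leaves.

s3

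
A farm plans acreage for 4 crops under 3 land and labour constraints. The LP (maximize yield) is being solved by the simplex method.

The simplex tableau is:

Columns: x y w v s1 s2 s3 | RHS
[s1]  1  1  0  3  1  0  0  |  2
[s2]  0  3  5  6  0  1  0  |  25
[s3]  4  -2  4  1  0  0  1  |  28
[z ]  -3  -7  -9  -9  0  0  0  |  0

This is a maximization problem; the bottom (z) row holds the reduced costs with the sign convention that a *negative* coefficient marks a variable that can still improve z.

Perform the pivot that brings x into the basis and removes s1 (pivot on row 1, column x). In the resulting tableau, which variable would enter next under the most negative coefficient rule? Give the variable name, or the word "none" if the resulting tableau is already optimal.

w

Pivot element 1. New z-row = old z-row − (-3)·(row 1/1).
Updated z-row coefficients: x: 0, y: -4, w: -9, v: 0, s1: 3, s2: 0, s3: 0.
The most negative is -9 in column w, so w would enter next.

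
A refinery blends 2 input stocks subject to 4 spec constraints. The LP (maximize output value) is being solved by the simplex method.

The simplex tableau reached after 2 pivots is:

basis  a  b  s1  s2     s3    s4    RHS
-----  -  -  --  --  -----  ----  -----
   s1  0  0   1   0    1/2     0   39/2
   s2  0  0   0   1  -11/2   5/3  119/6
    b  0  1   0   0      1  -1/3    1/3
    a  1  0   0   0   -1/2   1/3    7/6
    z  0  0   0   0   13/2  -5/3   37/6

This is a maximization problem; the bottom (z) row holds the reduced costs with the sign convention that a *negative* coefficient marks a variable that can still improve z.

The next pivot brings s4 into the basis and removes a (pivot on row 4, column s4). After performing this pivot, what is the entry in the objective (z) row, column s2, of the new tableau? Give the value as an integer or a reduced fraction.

Pivot element is row 4, column s4: 1/3.
Normalize row 4: new (row 4, s2) = 0/(1/3) = 0.
z-row ← z-row − (-5/3)·(new row 4): 0 − (-5/3)·0 = 0.

0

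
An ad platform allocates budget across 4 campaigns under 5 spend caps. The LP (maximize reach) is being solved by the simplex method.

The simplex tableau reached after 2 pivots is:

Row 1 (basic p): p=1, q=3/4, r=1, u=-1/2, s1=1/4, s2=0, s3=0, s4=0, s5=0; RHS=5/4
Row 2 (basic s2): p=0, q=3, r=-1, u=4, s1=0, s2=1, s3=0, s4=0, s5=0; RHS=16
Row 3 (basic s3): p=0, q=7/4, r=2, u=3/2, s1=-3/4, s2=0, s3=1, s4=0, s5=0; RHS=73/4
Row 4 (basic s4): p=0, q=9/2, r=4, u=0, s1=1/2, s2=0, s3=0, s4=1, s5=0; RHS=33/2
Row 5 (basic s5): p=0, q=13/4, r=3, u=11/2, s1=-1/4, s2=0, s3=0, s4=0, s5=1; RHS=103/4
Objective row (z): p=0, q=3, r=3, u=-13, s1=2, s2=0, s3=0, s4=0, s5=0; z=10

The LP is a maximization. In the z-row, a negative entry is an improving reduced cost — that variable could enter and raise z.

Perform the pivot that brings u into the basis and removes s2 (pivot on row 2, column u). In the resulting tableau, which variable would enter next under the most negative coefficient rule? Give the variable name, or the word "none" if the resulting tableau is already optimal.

Pivot element 4. New z-row = old z-row − (-13)·(row 2/4).
Updated z-row coefficients: p: 0, q: 51/4, r: -1/4, u: 0, s1: 2, s2: 13/4, s3: 0, s4: 0, s5: 0.
The most negative is -1/4 in column r, so r would enter next.

r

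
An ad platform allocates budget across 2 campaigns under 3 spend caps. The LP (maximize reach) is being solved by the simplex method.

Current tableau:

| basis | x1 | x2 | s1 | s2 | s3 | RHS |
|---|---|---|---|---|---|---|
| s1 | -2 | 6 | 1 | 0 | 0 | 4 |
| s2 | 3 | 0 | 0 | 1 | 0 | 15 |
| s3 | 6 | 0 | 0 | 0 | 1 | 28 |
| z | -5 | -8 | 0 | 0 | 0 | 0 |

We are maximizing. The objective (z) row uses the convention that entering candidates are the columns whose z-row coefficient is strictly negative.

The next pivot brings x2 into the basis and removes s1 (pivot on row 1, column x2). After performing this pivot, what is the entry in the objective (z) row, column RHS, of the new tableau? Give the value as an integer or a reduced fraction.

16/3

Pivot element is row 1, column x2: 6.
Normalize row 1: new (row 1, RHS) = 4/6 = 2/3.
z-row ← z-row − (-8)·(new row 1): 0 − (-8)·(2/3) = 16/3.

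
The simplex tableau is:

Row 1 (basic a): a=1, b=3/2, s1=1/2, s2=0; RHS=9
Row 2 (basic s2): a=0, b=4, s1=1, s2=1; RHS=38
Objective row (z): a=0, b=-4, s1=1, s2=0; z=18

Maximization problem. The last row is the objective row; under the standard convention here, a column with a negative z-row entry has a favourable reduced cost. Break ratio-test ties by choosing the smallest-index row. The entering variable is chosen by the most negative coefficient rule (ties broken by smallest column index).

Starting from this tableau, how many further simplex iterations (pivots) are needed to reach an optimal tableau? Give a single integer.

pivot: b in, a out → z = 42
No improving column remains; optimal.

1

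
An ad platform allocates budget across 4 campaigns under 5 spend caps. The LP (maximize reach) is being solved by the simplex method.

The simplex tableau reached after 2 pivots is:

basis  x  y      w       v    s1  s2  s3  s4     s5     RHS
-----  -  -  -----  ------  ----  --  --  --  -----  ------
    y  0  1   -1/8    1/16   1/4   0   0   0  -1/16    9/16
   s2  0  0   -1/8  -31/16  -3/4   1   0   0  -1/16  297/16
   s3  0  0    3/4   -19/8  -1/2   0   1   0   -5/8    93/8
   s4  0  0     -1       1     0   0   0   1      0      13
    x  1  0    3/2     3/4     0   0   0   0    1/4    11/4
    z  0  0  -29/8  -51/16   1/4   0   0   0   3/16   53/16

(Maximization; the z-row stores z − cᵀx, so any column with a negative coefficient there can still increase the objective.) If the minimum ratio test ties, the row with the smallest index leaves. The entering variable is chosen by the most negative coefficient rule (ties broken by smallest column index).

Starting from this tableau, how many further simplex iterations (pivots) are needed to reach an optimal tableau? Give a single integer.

pivot: w in, x out → z = 239/24
pivot: v in, w out → z = 15
No improving column remains; optimal.

2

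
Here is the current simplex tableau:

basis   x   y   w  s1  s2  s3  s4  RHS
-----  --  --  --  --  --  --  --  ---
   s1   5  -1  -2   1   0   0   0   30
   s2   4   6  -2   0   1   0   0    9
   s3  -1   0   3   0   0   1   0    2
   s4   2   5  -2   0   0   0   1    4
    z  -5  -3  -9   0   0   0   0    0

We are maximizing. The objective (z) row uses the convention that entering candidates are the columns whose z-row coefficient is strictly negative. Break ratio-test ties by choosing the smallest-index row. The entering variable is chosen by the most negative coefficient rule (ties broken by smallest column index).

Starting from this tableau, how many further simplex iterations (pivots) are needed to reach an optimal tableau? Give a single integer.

2

pivot: w in, s3 out → z = 6
pivot: x in, s2 out → z = 154/5
No improving column remains; optimal.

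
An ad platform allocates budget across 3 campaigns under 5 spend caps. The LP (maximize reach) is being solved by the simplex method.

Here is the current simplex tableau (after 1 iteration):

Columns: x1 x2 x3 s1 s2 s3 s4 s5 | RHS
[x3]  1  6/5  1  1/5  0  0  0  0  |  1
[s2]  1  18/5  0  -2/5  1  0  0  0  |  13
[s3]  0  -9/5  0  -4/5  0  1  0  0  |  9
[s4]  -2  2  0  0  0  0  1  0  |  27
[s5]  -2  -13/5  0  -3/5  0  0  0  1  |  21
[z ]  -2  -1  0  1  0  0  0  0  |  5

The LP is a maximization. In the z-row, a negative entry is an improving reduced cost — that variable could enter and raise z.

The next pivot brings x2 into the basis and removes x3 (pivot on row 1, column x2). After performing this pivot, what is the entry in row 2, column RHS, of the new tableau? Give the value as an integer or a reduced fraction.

Pivot element is row 1, column x2: 6/5.
Normalize row 1: new (row 1, RHS) = 1/(6/5) = 5/6.
row 2 ← row 2 − (18/5)·(new row 1): 13 − (18/5)·(5/6) = 10.

10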